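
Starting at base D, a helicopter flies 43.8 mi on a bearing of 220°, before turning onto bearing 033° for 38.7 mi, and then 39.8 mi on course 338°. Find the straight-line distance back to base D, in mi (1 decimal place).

Leg 1 (220°, 43.8 mi): east 43.8 sin 220° = -28.15, north 43.8 cos 220° = -33.55
Leg 2 (033°, 38.7 mi): east 38.7 sin 33° = 21.08, north 38.7 cos 33° = 32.46
Leg 3 (338°, 39.8 mi): east 39.8 sin 338° = -14.91, north 39.8 cos 338° = 36.90
Net: -21.99 east, 35.81 north. Distance = √((-21.99)² + (35.81)²) = 42.017 mi.

42.0 mi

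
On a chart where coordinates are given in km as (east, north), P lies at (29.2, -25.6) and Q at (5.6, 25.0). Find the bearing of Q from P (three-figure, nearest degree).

335°

Δeast = 5.6 − 29.2 = -23.60; Δnorth = 25.0 − -25.6 = 50.60.
Bearing = atan2(Δeast, Δnorth) mod 360° = 335.00° ≈ 335°.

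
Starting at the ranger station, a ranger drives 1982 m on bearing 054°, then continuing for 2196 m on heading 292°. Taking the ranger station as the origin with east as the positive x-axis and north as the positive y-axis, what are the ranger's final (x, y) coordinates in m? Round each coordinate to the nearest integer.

Leg 1 (054°, 1982 m): east 1982 sin 54° = 1603.47, north 1982 cos 54° = 1164.99
Leg 2 (292°, 2196 m): east 2196 sin 292° = -2036.10, north 2196 cos 292° = 822.64
Summing: -432.62 m east, 1987.63 m north → (-433, 1988).

(-433, 1988)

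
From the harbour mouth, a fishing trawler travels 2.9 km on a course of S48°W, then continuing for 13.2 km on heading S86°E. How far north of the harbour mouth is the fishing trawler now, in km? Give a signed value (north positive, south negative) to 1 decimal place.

Leg 1 (S48°W, 2.9 km): east 2.9 sin 228° = -2.16, north 2.9 cos 228° = -1.94
Leg 2 (S86°E, 13.2 km): east 13.2 sin 94° = 13.17, north 13.2 cos 94° = -0.92
Net north component: -2.86 km.

-2.9 km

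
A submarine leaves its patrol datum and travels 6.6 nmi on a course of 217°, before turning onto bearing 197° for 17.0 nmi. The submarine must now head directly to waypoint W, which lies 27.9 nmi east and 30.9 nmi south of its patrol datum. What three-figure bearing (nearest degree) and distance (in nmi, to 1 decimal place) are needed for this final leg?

104°, 38.0 nmi

Leg 1 (217°, 6.6 nmi): east 6.6 sin 217° = -3.97, north 6.6 cos 217° = -5.27
Leg 2 (197°, 17.0 nmi): east 17.0 sin 197° = -4.97, north 17.0 cos 197° = -16.26
Current position: (-8.94, -21.53). Target: (27.9, -30.9). Remaining: Δeast = 36.84, Δnorth = -9.37.
Bearing = atan2(36.84, -9.37) mod 360° = 104.27°; distance = √((36.84)² + (-9.37)²) = 38.016 nmi.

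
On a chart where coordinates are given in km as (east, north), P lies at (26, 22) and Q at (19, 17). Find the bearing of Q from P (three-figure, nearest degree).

Δeast = 19 − 26 = -7.00; Δnorth = 17 − 22 = -5.00.
Bearing = atan2(Δeast, Δnorth) mod 360° = 234.46° ≈ 234°.

234°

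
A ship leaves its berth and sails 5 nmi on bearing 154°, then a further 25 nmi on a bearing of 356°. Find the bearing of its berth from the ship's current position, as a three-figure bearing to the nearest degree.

Leg 1 (154°, 5 nmi): east 5 sin 154° = 2.19, north 5 cos 154° = -4.49
Leg 2 (356°, 25 nmi): east 25 sin 356° = -1.74, north 25 cos 356° = 24.94
Net displacement: 0.45 east, 20.45 north. Direction back to start is (-0.45, -20.45): bearing = atan2(-0.45, -20.45) mod 360° = 181.26° ≈ 181°.

181°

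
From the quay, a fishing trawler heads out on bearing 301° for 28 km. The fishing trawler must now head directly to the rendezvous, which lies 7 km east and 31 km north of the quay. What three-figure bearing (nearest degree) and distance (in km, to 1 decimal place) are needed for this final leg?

062°, 35.2 km

Leg 1 (301°, 28 km): east 28 sin 301° = -24.00, north 28 cos 301° = 14.42
Current position: (-24.00, 14.42). Target: (7, 31). Remaining: Δeast = 31.00, Δnorth = 16.58.
Bearing = atan2(31.00, 16.58) mod 360° = 61.86°; distance = √((31.00)² + (16.58)²) = 35.155 km.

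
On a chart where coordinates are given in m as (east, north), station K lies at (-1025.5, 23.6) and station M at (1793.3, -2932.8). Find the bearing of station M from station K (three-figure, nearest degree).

Δeast = 1793.3 − -1025.5 = 2818.80; Δnorth = -2932.8 − 23.6 = -2956.40.
Bearing = atan2(Δeast, Δnorth) mod 360° = 136.36° ≈ 136°.

136°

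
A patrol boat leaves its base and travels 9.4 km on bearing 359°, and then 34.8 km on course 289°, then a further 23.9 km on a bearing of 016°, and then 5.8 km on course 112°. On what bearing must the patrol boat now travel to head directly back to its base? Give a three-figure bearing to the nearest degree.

Leg 1 (359°, 9.4 km): east 9.4 sin 359° = -0.16, north 9.4 cos 359° = 9.40
Leg 2 (289°, 34.8 km): east 34.8 sin 289° = -32.90, north 34.8 cos 289° = 11.33
Leg 3 (016°, 23.9 km): east 23.9 sin 16° = 6.59, north 23.9 cos 16° = 22.97
Leg 4 (112°, 5.8 km): east 5.8 sin 112° = 5.38, north 5.8 cos 112° = -2.17
Net displacement: -21.10 east, 41.53 north. Direction back to start is (21.10, -41.53): bearing = atan2(21.10, -41.53) mod 360° = 153.06° ≈ 153°.

153°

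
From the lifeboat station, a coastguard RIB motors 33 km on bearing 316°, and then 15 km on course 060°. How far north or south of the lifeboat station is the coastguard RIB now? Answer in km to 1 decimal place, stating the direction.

Leg 1 (316°, 33 km): east 33 sin 316° = -22.92, north 33 cos 316° = 23.74
Leg 2 (060°, 15 km): east 15 sin 60° = 12.99, north 15 cos 60° = 7.50
Net north component: 31.24 km.

31.2 km north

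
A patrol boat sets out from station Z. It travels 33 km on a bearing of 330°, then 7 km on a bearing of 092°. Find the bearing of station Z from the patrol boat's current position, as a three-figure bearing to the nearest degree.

161°

Leg 1 (330°, 33 km): east 33 sin 330° = -16.50, north 33 cos 330° = 28.58
Leg 2 (092°, 7 km): east 7 sin 92° = 7.00, north 7 cos 92° = -0.24
Net displacement: -9.50 east, 28.33 north. Direction back to start is (9.50, -28.33): bearing = atan2(9.50, -28.33) mod 360° = 161.46° ≈ 161°.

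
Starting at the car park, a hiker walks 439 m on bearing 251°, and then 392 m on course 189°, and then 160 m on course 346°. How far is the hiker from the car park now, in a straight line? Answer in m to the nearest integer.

637 m

Leg 1 (251°, 439 m): east 439 sin 251° = -415.08, north 439 cos 251° = -142.92
Leg 2 (189°, 392 m): east 392 sin 189° = -61.32, north 392 cos 189° = -387.17
Leg 3 (346°, 160 m): east 160 sin 346° = -38.71, north 160 cos 346° = 155.25
Net: -515.11 east, -374.85 north. Distance = √((-515.11)² + (-374.85)²) = 637.067 m.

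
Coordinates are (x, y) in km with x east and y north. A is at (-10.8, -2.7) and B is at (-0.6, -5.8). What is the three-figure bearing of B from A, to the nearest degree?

Δeast = -0.6 − -10.8 = 10.20; Δnorth = -5.8 − -2.7 = -3.10.
Bearing = atan2(Δeast, Δnorth) mod 360° = 106.91° ≈ 107°.

107°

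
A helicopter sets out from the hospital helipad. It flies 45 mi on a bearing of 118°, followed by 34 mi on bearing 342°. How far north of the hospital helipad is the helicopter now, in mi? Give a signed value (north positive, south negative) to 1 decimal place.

Leg 1 (118°, 45 mi): east 45 sin 118° = 39.73, north 45 cos 118° = -21.13
Leg 2 (342°, 34 mi): east 34 sin 342° = -10.51, north 34 cos 342° = 32.34
Net north component: 11.21 mi.

11.2 mi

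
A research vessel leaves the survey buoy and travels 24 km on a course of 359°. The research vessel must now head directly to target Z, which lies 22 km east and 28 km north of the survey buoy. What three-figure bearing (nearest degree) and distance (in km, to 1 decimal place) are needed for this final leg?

080°, 22.8 km

Leg 1 (359°, 24 km): east 24 sin 359° = -0.42, north 24 cos 359° = 24.00
Current position: (-0.42, 24.00). Target: (22, 28). Remaining: Δeast = 22.42, Δnorth = 4.00.
Bearing = atan2(22.42, 4.00) mod 360° = 79.87°; distance = √((22.42)² + (4.00)²) = 22.774 km.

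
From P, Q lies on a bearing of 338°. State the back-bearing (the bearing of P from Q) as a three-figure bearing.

Back-bearing = 338° − 180° = 158°.

158°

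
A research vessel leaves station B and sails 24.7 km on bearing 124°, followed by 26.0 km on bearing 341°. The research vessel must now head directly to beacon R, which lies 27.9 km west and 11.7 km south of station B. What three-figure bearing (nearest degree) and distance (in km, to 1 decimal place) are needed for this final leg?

241°, 45.8 km

Leg 1 (124°, 24.7 km): east 24.7 sin 124° = 20.48, north 24.7 cos 124° = -13.81
Leg 2 (341°, 26.0 km): east 26.0 sin 341° = -8.46, north 26.0 cos 341° = 24.58
Current position: (12.01, 10.77). Target: (-27.9, -11.7). Remaining: Δeast = -39.91, Δnorth = -22.47.
Bearing = atan2(-39.91, -22.47) mod 360° = 240.62°; distance = √((-39.91)² + (-22.47)²) = 45.804 km.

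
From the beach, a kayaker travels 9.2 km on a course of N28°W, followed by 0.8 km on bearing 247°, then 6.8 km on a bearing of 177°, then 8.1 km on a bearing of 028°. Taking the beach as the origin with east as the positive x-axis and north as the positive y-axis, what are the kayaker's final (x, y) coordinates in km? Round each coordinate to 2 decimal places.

Leg 1 (N28°W, 9.2 km): east 9.2 sin 332° = -4.32, north 9.2 cos 332° = 8.12
Leg 2 (247°, 0.8 km): east 0.8 sin 247° = -0.74, north 0.8 cos 247° = -0.31
Leg 3 (177°, 6.8 km): east 6.8 sin 177° = 0.36, north 6.8 cos 177° = -6.79
Leg 4 (028°, 8.1 km): east 8.1 sin 28° = 3.80, north 8.1 cos 28° = 7.15
Summing: -0.90 km east, 8.17 km north → (-0.90, 8.17).

(-0.90, 8.17)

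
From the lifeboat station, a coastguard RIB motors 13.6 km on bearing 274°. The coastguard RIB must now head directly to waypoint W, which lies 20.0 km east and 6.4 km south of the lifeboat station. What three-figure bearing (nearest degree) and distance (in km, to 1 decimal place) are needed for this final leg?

102°, 34.4 km

Leg 1 (274°, 13.6 km): east 13.6 sin 274° = -13.57, north 13.6 cos 274° = 0.95
Current position: (-13.57, 0.95). Target: (20.0, -6.4). Remaining: Δeast = 33.57, Δnorth = -7.35.
Bearing = atan2(33.57, -7.35) mod 360° = 102.35°; distance = √((33.57)² + (-7.35)²) = 34.362 km.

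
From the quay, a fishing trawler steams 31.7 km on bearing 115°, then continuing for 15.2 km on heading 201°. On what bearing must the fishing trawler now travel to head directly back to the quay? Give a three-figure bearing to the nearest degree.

Leg 1 (115°, 31.7 km): east 31.7 sin 115° = 28.73, north 31.7 cos 115° = -13.40
Leg 2 (201°, 15.2 km): east 15.2 sin 201° = -5.45, north 15.2 cos 201° = -14.19
Net displacement: 23.28 east, -27.59 north. Direction back to start is (-23.28, 27.59): bearing = atan2(-23.28, 27.59) mod 360° = 319.84° ≈ 320°.

320°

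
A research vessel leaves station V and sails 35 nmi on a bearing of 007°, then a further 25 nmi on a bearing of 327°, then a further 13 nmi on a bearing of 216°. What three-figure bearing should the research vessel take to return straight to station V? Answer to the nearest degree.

159°

Leg 1 (007°, 35 nmi): east 35 sin 7° = 4.27, north 35 cos 7° = 34.74
Leg 2 (327°, 25 nmi): east 25 sin 327° = -13.62, north 25 cos 327° = 20.97
Leg 3 (216°, 13 nmi): east 13 sin 216° = -7.64, north 13 cos 216° = -10.52
Net displacement: -16.99 east, 45.19 north. Direction back to start is (16.99, -45.19): bearing = atan2(16.99, -45.19) mod 360° = 159.39° ≈ 159°.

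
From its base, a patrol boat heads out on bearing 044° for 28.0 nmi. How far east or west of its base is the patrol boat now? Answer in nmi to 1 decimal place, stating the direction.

Leg 1 (044°, 28.0 nmi): east 28.0 sin 44° = 19.45, north 28.0 cos 44° = 20.14
Net east component: 19.45 nmi.

19.5 nmi east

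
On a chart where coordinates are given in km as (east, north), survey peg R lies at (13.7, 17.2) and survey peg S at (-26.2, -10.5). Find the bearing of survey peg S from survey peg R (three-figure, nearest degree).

235°

Δeast = -26.2 − 13.7 = -39.90; Δnorth = -10.5 − 17.2 = -27.70.
Bearing = atan2(Δeast, Δnorth) mod 360° = 235.23° ≈ 235°.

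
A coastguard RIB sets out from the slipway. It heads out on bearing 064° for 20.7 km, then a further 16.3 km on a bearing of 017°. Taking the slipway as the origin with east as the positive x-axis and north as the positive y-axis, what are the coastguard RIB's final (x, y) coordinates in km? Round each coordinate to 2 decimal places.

Leg 1 (064°, 20.7 km): east 20.7 sin 64° = 18.61, north 20.7 cos 64° = 9.07
Leg 2 (017°, 16.3 km): east 16.3 sin 17° = 4.77, north 16.3 cos 17° = 15.59
Summing: 23.37 km east, 24.66 km north → (23.37, 24.66).

(23.37, 24.66)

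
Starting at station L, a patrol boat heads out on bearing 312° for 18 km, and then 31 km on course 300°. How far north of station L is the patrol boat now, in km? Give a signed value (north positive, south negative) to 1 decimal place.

Leg 1 (312°, 18 km): east 18 sin 312° = -13.38, north 18 cos 312° = 12.04
Leg 2 (300°, 31 km): east 31 sin 300° = -26.85, north 31 cos 300° = 15.50
Net north component: 27.54 km.

27.5 km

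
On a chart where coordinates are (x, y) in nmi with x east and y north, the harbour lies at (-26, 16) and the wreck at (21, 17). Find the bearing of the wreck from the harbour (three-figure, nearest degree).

Δeast = 21 − -26 = 47.00; Δnorth = 17 − 16 = 1.00.
Bearing = atan2(Δeast, Δnorth) mod 360° = 88.78° ≈ 089°.

089°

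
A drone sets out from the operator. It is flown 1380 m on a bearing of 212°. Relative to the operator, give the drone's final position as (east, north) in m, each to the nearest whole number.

Leg 1 (212°, 1380 m): east 1380 sin 212° = -731.29, north 1380 cos 212° = -1170.31
Summing: -731.29 m east, -1170.31 m north → (-731, -1170).

(-731, -1170)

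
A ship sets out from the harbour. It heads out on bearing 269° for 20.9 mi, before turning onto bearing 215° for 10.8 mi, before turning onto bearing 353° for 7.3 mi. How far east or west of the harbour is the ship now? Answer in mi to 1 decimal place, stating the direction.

Leg 1 (269°, 20.9 mi): east 20.9 sin 269° = -20.90, north 20.9 cos 269° = -0.36
Leg 2 (215°, 10.8 mi): east 10.8 sin 215° = -6.19, north 10.8 cos 215° = -8.85
Leg 3 (353°, 7.3 mi): east 7.3 sin 353° = -0.89, north 7.3 cos 353° = 7.25
Net east component: -27.98 mi.

28.0 mi west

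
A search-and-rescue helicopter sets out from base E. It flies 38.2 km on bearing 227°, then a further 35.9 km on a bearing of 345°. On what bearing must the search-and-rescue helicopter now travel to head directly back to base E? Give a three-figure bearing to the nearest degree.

103°

Leg 1 (227°, 38.2 km): east 38.2 sin 227° = -27.94, north 38.2 cos 227° = -26.05
Leg 2 (345°, 35.9 km): east 35.9 sin 345° = -9.29, north 35.9 cos 345° = 34.68
Net displacement: -37.23 east, 8.62 north. Direction back to start is (37.23, -8.62): bearing = atan2(37.23, -8.62) mod 360° = 103.04° ≈ 103°.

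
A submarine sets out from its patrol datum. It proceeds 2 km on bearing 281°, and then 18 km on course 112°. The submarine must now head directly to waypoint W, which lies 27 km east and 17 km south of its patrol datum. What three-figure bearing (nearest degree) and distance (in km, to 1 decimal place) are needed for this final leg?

Leg 1 (281°, 2 km): east 2 sin 281° = -1.96, north 2 cos 281° = 0.38
Leg 2 (112°, 18 km): east 18 sin 112° = 16.69, north 18 cos 112° = -6.74
Current position: (14.73, -6.36). Target: (27, -17). Remaining: Δeast = 12.27, Δnorth = -10.64.
Bearing = atan2(12.27, -10.64) mod 360° = 130.92°; distance = √((12.27)² + (-10.64)²) = 16.243 km.

131°, 16.2 km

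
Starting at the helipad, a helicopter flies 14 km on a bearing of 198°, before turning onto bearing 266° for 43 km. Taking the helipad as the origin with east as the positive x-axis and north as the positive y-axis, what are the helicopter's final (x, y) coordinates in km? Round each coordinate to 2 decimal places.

(-47.22, -16.31)

Leg 1 (198°, 14 km): east 14 sin 198° = -4.33, north 14 cos 198° = -13.31
Leg 2 (266°, 43 km): east 43 sin 266° = -42.90, north 43 cos 266° = -3.00
Summing: -47.22 km east, -16.31 km north → (-47.22, -16.31).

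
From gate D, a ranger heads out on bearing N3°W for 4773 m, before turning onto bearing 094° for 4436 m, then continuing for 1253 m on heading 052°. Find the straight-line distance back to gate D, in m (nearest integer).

Leg 1 (N3°W, 4773 m): east 4773 sin 357° = -249.80, north 4773 cos 357° = 4766.46
Leg 2 (094°, 4436 m): east 4436 sin 94° = 4425.19, north 4436 cos 94° = -309.44
Leg 3 (052°, 1253 m): east 1253 sin 52° = 987.38, north 1253 cos 52° = 771.42
Net: 5162.77 east, 5228.44 north. Distance = √((5162.77)² + (5228.44)²) = 7347.845 m.

7348 m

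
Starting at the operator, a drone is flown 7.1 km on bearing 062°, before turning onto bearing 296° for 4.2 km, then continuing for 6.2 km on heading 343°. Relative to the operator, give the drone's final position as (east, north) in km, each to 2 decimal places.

(0.68, 11.10)

Leg 1 (062°, 7.1 km): east 7.1 sin 62° = 6.27, north 7.1 cos 62° = 3.33
Leg 2 (296°, 4.2 km): east 4.2 sin 296° = -3.77, north 4.2 cos 296° = 1.84
Leg 3 (343°, 6.2 km): east 6.2 sin 343° = -1.81, north 6.2 cos 343° = 5.93
Summing: 0.68 km east, 11.10 km north → (0.68, 11.10).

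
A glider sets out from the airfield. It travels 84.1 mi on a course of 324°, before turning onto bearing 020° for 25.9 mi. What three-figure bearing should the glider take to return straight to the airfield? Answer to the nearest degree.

Leg 1 (324°, 84.1 mi): east 84.1 sin 324° = -49.43, north 84.1 cos 324° = 68.04
Leg 2 (020°, 25.9 mi): east 25.9 sin 20° = 8.86, north 25.9 cos 20° = 24.34
Net displacement: -40.57 east, 92.38 north. Direction back to start is (40.57, -92.38): bearing = atan2(40.57, -92.38) mod 360° = 156.29° ≈ 156°.

156°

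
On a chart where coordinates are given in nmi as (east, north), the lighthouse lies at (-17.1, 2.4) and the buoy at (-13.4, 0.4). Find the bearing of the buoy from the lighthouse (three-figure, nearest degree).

Δeast = -13.4 − -17.1 = 3.70; Δnorth = 0.4 − 2.4 = -2.00.
Bearing = atan2(Δeast, Δnorth) mod 360° = 118.39° ≈ 118°.

118°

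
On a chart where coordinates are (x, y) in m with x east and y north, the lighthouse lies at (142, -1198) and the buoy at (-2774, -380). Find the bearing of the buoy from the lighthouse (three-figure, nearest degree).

Δeast = -2774 − 142 = -2916.00; Δnorth = -380 − -1198 = 818.00.
Bearing = atan2(Δeast, Δnorth) mod 360° = 285.67° ≈ 286°.

286°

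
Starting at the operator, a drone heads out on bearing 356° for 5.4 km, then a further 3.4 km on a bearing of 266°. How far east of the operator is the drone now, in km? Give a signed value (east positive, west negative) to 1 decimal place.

-3.8 km

Leg 1 (356°, 5.4 km): east 5.4 sin 356° = -0.38, north 5.4 cos 356° = 5.39
Leg 2 (266°, 3.4 km): east 3.4 sin 266° = -3.39, north 3.4 cos 266° = -0.24
Net east component: -3.77 km.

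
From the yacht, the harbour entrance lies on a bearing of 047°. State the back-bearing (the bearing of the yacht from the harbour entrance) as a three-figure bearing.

Back-bearing = 047° + 180° = 227°.

227°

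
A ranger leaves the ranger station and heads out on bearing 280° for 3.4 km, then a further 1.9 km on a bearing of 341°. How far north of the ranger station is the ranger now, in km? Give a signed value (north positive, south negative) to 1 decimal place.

Leg 1 (280°, 3.4 km): east 3.4 sin 280° = -3.35, north 3.4 cos 280° = 0.59
Leg 2 (341°, 1.9 km): east 1.9 sin 341° = -0.62, north 1.9 cos 341° = 1.80
Net north component: 2.39 km.

2.4 km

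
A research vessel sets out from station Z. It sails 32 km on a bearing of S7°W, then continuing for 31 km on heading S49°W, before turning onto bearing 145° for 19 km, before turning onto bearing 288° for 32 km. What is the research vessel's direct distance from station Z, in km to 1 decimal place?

Leg 1 (S7°W, 32 km): east 32 sin 187° = -3.90, north 32 cos 187° = -31.76
Leg 2 (S49°W, 31 km): east 31 sin 229° = -23.40, north 31 cos 229° = -20.34
Leg 3 (145°, 19 km): east 19 sin 145° = 10.90, north 19 cos 145° = -15.56
Leg 4 (288°, 32 km): east 32 sin 288° = -30.43, north 32 cos 288° = 9.89
Net: -46.83 east, -57.77 north. Distance = √((-46.83)² + (-57.77)²) = 74.371 km.

74.4 km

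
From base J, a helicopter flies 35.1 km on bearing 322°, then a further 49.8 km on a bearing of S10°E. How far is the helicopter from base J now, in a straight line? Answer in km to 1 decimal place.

Leg 1 (322°, 35.1 km): east 35.1 sin 322° = -21.61, north 35.1 cos 322° = 27.66
Leg 2 (S10°E, 49.8 km): east 49.8 sin 170° = 8.65, north 49.8 cos 170° = -49.04
Net: -12.96 east, -21.38 north. Distance = √((-12.96)² + (-21.38)²) = 25.006 km.

25.0 km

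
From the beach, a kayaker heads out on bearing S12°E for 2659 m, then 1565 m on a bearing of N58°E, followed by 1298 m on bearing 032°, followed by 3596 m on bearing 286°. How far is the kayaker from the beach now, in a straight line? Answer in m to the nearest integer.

945 m

Leg 1 (S12°E, 2659 m): east 2659 sin 168° = 552.84, north 2659 cos 168° = -2600.89
Leg 2 (N58°E, 1565 m): east 1565 sin 58° = 1327.20, north 1565 cos 58° = 829.32
Leg 3 (032°, 1298 m): east 1298 sin 32° = 687.84, north 1298 cos 32° = 1100.77
Leg 4 (286°, 3596 m): east 3596 sin 286° = -3456.70, north 3596 cos 286° = 991.19
Net: -888.83 east, 320.39 north. Distance = √((-888.83)² + (320.39)²) = 944.810 m.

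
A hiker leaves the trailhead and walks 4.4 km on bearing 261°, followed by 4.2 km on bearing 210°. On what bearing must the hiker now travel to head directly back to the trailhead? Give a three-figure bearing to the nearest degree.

Leg 1 (261°, 4.4 km): east 4.4 sin 261° = -4.35, north 4.4 cos 261° = -0.69
Leg 2 (210°, 4.2 km): east 4.2 sin 210° = -2.10, north 4.2 cos 210° = -3.64
Net displacement: -6.45 east, -4.33 north. Direction back to start is (6.45, 4.33): bearing = atan2(6.45, 4.33) mod 360° = 56.14° ≈ 056°.

056°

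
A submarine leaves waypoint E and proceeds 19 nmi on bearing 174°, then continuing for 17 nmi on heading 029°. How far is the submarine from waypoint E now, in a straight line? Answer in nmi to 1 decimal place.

11.0 nmi

Leg 1 (174°, 19 nmi): east 19 sin 174° = 1.99, north 19 cos 174° = -18.90
Leg 2 (029°, 17 nmi): east 17 sin 29° = 8.24, north 17 cos 29° = 14.87
Net: 10.23 east, -4.03 north. Distance = √((10.23)² + (-4.03)²) = 10.992 nmi.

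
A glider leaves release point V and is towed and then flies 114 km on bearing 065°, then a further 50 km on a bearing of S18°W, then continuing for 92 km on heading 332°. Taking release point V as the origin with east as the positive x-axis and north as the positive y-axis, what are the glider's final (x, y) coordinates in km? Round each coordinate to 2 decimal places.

Leg 1 (065°, 114 km): east 114 sin 65° = 103.32, north 114 cos 65° = 48.18
Leg 2 (S18°W, 50 km): east 50 sin 198° = -15.45, north 50 cos 198° = -47.55
Leg 3 (332°, 92 km): east 92 sin 332° = -43.19, north 92 cos 332° = 81.23
Summing: 44.68 km east, 81.86 km north → (44.68, 81.86).

(44.68, 81.86)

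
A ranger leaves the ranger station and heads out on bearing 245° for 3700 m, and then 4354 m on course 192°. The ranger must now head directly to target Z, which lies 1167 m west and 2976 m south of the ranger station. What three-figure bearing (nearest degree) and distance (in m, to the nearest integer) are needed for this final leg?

047°, 4202 m

Leg 1 (245°, 3700 m): east 3700 sin 245° = -3353.34, north 3700 cos 245° = -1563.69
Leg 2 (192°, 4354 m): east 4354 sin 192° = -905.25, north 4354 cos 192° = -4258.85
Current position: (-4258.59, -5822.54). Target: (-1167, -2976). Remaining: Δeast = 3091.59, Δnorth = 2846.54.
Bearing = atan2(3091.59, 2846.54) mod 360° = 47.36°; distance = √((3091.59)² + (2846.54)²) = 4202.465 m.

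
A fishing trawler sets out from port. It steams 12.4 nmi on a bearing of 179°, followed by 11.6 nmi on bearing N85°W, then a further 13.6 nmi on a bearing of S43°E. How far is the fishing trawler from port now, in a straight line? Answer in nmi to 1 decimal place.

Leg 1 (179°, 12.4 nmi): east 12.4 sin 179° = 0.22, north 12.4 cos 179° = -12.40
Leg 2 (N85°W, 11.6 nmi): east 11.6 sin 275° = -11.56, north 11.6 cos 275° = 1.01
Leg 3 (S43°E, 13.6 nmi): east 13.6 sin 137° = 9.28, north 13.6 cos 137° = -9.95
Net: -2.06 east, -21.33 north. Distance = √((-2.06)² + (-21.33)²) = 21.433 nmi.

21.4 nmi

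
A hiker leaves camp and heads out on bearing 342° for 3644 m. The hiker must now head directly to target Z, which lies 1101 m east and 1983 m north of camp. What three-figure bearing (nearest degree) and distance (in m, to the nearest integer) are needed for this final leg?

Leg 1 (342°, 3644 m): east 3644 sin 342° = -1126.06, north 3644 cos 342° = 3465.65
Current position: (-1126.06, 3465.65). Target: (1101, 1983). Remaining: Δeast = 2227.06, Δnorth = -1482.65.
Bearing = atan2(2227.06, -1482.65) mod 360° = 123.65°; distance = √((2227.06)² + (-1482.65)²) = 2675.451 m.

124°, 2675 m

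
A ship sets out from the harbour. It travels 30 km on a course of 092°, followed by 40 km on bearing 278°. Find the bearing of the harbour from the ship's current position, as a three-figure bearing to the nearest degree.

Leg 1 (092°, 30 km): east 30 sin 92° = 29.98, north 30 cos 92° = -1.05
Leg 2 (278°, 40 km): east 40 sin 278° = -39.61, north 40 cos 278° = 5.57
Net displacement: -9.63 east, 4.52 north. Direction back to start is (9.63, -4.52): bearing = atan2(9.63, -4.52) mod 360° = 115.15° ≈ 115°.

115°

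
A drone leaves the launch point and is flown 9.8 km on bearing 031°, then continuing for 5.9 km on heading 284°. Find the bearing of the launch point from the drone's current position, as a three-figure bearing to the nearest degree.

176°

Leg 1 (031°, 9.8 km): east 9.8 sin 31° = 5.05, north 9.8 cos 31° = 8.40
Leg 2 (284°, 5.9 km): east 5.9 sin 284° = -5.72, north 5.9 cos 284° = 1.43
Net displacement: -0.68 east, 9.83 north. Direction back to start is (0.68, -9.83): bearing = atan2(0.68, -9.83) mod 360° = 176.06° ≈ 176°.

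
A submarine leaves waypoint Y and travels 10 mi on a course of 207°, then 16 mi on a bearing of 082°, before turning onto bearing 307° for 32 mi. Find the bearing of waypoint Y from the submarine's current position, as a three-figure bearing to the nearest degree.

Leg 1 (207°, 10 mi): east 10 sin 207° = -4.54, north 10 cos 207° = -8.91
Leg 2 (082°, 16 mi): east 16 sin 82° = 15.84, north 16 cos 82° = 2.23
Leg 3 (307°, 32 mi): east 32 sin 307° = -25.56, north 32 cos 307° = 19.26
Net displacement: -14.25 east, 12.57 north. Direction back to start is (14.25, -12.57): bearing = atan2(14.25, -12.57) mod 360° = 131.42° ≈ 131°.

131°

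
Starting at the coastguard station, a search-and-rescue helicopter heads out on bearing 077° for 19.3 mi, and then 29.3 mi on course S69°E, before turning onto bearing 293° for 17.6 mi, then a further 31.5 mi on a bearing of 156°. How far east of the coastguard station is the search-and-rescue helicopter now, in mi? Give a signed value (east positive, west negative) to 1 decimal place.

42.8 mi

Leg 1 (077°, 19.3 mi): east 19.3 sin 77° = 18.81, north 19.3 cos 77° = 4.34
Leg 2 (S69°E, 29.3 mi): east 29.3 sin 111° = 27.35, north 29.3 cos 111° = -10.50
Leg 3 (293°, 17.6 mi): east 17.6 sin 293° = -16.20, north 17.6 cos 293° = 6.88
Leg 4 (156°, 31.5 mi): east 31.5 sin 156° = 12.81, north 31.5 cos 156° = -28.78
Net east component: 42.77 mi.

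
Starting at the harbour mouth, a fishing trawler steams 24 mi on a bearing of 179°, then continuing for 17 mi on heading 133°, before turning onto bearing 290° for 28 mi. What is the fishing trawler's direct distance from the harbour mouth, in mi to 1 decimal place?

Leg 1 (179°, 24 mi): east 24 sin 179° = 0.42, north 24 cos 179° = -24.00
Leg 2 (133°, 17 mi): east 17 sin 133° = 12.43, north 17 cos 133° = -11.59
Leg 3 (290°, 28 mi): east 28 sin 290° = -26.31, north 28 cos 290° = 9.58
Net: -13.46 east, -26.01 north. Distance = √((-13.46)² + (-26.01)²) = 29.289 mi.

29.3 mi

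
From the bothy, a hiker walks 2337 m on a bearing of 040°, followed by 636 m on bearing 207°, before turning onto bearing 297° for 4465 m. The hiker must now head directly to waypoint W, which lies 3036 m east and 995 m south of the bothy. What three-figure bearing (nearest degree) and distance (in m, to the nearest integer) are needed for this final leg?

Leg 1 (040°, 2337 m): east 2337 sin 40° = 1502.19, north 2337 cos 40° = 1790.25
Leg 2 (207°, 636 m): east 636 sin 207° = -288.74, north 636 cos 207° = -566.68
Leg 3 (297°, 4465 m): east 4465 sin 297° = -3978.34, north 4465 cos 297° = 2027.07
Current position: (-2764.89, 3250.63). Target: (3036, -995). Remaining: Δeast = 5800.89, Δnorth = -4245.63.
Bearing = atan2(5800.89, -4245.63) mod 360° = 126.20°; distance = √((5800.89)² + (-4245.63)²) = 7188.581 m.

126°, 7189 m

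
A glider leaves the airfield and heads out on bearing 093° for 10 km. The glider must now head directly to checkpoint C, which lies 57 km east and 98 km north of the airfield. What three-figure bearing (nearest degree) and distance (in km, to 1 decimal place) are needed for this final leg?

Leg 1 (093°, 10 km): east 10 sin 93° = 9.99, north 10 cos 93° = -0.52
Current position: (9.99, -0.52). Target: (57, 98). Remaining: Δeast = 47.01, Δnorth = 98.52.
Bearing = atan2(47.01, 98.52) mod 360° = 25.51°; distance = √((47.01)² + (98.52)²) = 109.166 km.

026°, 109.2 km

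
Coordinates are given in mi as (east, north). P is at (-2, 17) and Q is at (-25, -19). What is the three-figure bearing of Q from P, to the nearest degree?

Δeast = -25 − -2 = -23.00; Δnorth = -19 − 17 = -36.00.
Bearing = atan2(Δeast, Δnorth) mod 360° = 212.57° ≈ 213°.

213°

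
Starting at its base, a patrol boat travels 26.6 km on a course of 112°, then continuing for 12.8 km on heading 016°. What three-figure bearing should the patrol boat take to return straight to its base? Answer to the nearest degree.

265°

Leg 1 (112°, 26.6 km): east 26.6 sin 112° = 24.66, north 26.6 cos 112° = -9.96
Leg 2 (016°, 12.8 km): east 12.8 sin 16° = 3.53, north 12.8 cos 16° = 12.30
Net displacement: 28.19 east, 2.34 north. Direction back to start is (-28.19, -2.34): bearing = atan2(-28.19, -2.34) mod 360° = 265.26° ≈ 265°.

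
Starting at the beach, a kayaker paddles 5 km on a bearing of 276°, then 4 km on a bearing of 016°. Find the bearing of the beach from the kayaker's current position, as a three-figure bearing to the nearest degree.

Leg 1 (276°, 5 km): east 5 sin 276° = -4.97, north 5 cos 276° = 0.52
Leg 2 (016°, 4 km): east 4 sin 16° = 1.10, north 4 cos 16° = 3.85
Net displacement: -3.87 east, 4.37 north. Direction back to start is (3.87, -4.37): bearing = atan2(3.87, -4.37) mod 360° = 138.46° ≈ 138°.

138°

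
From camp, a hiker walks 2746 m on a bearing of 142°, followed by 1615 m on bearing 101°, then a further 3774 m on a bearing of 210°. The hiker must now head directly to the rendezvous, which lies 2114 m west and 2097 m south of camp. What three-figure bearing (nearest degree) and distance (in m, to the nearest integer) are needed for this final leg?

Leg 1 (142°, 2746 m): east 2746 sin 142° = 1690.61, north 2746 cos 142° = -2163.88
Leg 2 (101°, 1615 m): east 1615 sin 101° = 1585.33, north 1615 cos 101° = -308.16
Leg 3 (210°, 3774 m): east 3774 sin 210° = -1887.00, north 3774 cos 210° = -3268.38
Current position: (1388.93, -5740.41). Target: (-2114, -2097). Remaining: Δeast = -3502.93, Δnorth = 3643.41.
Bearing = atan2(-3502.93, 3643.41) mod 360° = 316.13°; distance = √((-3502.93)² + (3643.41)²) = 5054.208 m.

316°, 5054 m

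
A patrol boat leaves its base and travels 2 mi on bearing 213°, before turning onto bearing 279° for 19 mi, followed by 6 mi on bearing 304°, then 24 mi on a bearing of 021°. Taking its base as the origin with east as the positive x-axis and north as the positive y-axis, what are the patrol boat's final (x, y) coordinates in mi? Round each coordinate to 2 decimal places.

Leg 1 (213°, 2 mi): east 2 sin 213° = -1.09, north 2 cos 213° = -1.68
Leg 2 (279°, 19 mi): east 19 sin 279° = -18.77, north 19 cos 279° = 2.97
Leg 3 (304°, 6 mi): east 6 sin 304° = -4.97, north 6 cos 304° = 3.36
Leg 4 (021°, 24 mi): east 24 sin 21° = 8.60, north 24 cos 21° = 22.41
Summing: -16.23 mi east, 27.06 mi north → (-16.23, 27.06).

(-16.23, 27.06)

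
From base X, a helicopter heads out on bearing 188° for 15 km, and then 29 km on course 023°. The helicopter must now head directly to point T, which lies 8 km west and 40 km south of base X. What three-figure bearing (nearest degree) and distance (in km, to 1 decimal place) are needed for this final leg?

Leg 1 (188°, 15 km): east 15 sin 188° = -2.09, north 15 cos 188° = -14.85
Leg 2 (023°, 29 km): east 29 sin 23° = 11.33, north 29 cos 23° = 26.69
Current position: (9.24, 11.84). Target: (-8, -40). Remaining: Δeast = -17.24, Δnorth = -51.84.
Bearing = atan2(-17.24, -51.84) mod 360° = 198.40°; distance = √((-17.24)² + (-51.84)²) = 54.633 km.

198°, 54.6 km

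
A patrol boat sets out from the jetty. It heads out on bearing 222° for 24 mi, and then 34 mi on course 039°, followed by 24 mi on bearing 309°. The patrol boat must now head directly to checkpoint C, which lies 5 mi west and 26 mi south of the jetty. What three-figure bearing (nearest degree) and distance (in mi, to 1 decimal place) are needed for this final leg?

Leg 1 (222°, 24 mi): east 24 sin 222° = -16.06, north 24 cos 222° = -17.84
Leg 2 (039°, 34 mi): east 34 sin 39° = 21.40, north 34 cos 39° = 26.42
Leg 3 (309°, 24 mi): east 24 sin 309° = -18.65, north 24 cos 309° = 15.10
Current position: (-13.31, 23.69). Target: (-5, -26). Remaining: Δeast = 8.31, Δnorth = -49.69.
Bearing = atan2(8.31, -49.69) mod 360° = 170.50°; distance = √((8.31)² + (-49.69)²) = 50.382 mi.

171°, 50.4 mi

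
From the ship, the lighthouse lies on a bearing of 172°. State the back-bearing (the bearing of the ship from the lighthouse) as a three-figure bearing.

352°

Back-bearing = 172° + 180° = 352°.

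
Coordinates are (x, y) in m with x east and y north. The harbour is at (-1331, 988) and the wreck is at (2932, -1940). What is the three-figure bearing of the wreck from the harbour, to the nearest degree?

Δeast = 2932 − -1331 = 4263.00; Δnorth = -1940 − 988 = -2928.00.
Bearing = atan2(Δeast, Δnorth) mod 360° = 124.48° ≈ 124°.

124°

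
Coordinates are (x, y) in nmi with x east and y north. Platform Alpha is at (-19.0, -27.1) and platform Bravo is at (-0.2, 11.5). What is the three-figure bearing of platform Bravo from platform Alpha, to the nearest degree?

Δeast = -0.2 − -19.0 = 18.80; Δnorth = 11.5 − -27.1 = 38.60.
Bearing = atan2(Δeast, Δnorth) mod 360° = 25.97° ≈ 026°.

026°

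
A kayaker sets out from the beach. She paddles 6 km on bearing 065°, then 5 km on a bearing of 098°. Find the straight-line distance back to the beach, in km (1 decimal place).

Leg 1 (065°, 6 km): east 6 sin 65° = 5.44, north 6 cos 65° = 2.54
Leg 2 (098°, 5 km): east 5 sin 98° = 4.95, north 5 cos 98° = -0.70
Net: 10.39 east, 1.84 north. Distance = √((10.39)² + (1.84)²) = 10.551 km.

10.6 km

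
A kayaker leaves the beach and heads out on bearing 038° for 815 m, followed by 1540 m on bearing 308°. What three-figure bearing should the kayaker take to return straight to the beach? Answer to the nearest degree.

156°

Leg 1 (038°, 815 m): east 815 sin 38° = 501.76, north 815 cos 38° = 642.23
Leg 2 (308°, 1540 m): east 1540 sin 308° = -1213.54, north 1540 cos 308° = 948.12
Net displacement: -711.77 east, 1590.35 north. Direction back to start is (711.77, -1590.35): bearing = atan2(711.77, -1590.35) mod 360° = 155.89° ≈ 156°.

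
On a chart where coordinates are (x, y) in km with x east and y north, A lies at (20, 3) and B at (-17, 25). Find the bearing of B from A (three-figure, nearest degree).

Δeast = -17 − 20 = -37.00; Δnorth = 25 − 3 = 22.00.
Bearing = atan2(Δeast, Δnorth) mod 360° = 300.74° ≈ 301°.

301°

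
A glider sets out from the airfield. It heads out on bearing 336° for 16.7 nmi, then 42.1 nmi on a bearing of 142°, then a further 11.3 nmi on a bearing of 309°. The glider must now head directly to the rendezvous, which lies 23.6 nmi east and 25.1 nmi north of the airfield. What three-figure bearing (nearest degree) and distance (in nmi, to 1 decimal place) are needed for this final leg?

020°, 38.3 nmi

Leg 1 (336°, 16.7 nmi): east 16.7 sin 336° = -6.79, north 16.7 cos 336° = 15.26
Leg 2 (142°, 42.1 nmi): east 42.1 sin 142° = 25.92, north 42.1 cos 142° = -33.18
Leg 3 (309°, 11.3 nmi): east 11.3 sin 309° = -8.78, north 11.3 cos 309° = 7.11
Current position: (10.35, -10.81). Target: (23.6, 25.1). Remaining: Δeast = 13.25, Δnorth = 35.91.
Bearing = atan2(13.25, 35.91) mod 360° = 20.26°; distance = √((13.25)² + (35.91)²) = 38.276 nmi.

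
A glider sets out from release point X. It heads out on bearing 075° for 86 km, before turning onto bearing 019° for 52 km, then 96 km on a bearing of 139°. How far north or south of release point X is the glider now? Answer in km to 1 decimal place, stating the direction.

Leg 1 (075°, 86 km): east 86 sin 75° = 83.07, north 86 cos 75° = 22.26
Leg 2 (019°, 52 km): east 52 sin 19° = 16.93, north 52 cos 19° = 49.17
Leg 3 (139°, 96 km): east 96 sin 139° = 62.98, north 96 cos 139° = -72.45
Net north component: -1.03 km.

1.0 km south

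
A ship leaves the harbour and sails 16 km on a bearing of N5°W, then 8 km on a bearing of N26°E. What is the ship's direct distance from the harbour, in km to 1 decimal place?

23.2 km

Leg 1 (N5°W, 16 km): east 16 sin 355° = -1.39, north 16 cos 355° = 15.94
Leg 2 (N26°E, 8 km): east 8 sin 26° = 3.51, north 8 cos 26° = 7.19
Net: 2.11 east, 23.13 north. Distance = √((2.11)² + (23.13)²) = 23.226 km.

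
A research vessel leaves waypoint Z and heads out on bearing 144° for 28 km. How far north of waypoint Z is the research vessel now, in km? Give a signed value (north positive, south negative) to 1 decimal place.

-22.7 km

Leg 1 (144°, 28 km): east 28 sin 144° = 16.46, north 28 cos 144° = -22.65
Net north component: -22.65 km.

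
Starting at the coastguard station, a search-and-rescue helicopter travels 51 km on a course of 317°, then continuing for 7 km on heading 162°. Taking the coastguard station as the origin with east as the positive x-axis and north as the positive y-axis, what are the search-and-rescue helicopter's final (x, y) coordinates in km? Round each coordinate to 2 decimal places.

Leg 1 (317°, 51 km): east 51 sin 317° = -34.78, north 51 cos 317° = 37.30
Leg 2 (162°, 7 km): east 7 sin 162° = 2.16, north 7 cos 162° = -6.66
Summing: -32.62 km east, 30.64 km north → (-32.62, 30.64).

(-32.62, 30.64)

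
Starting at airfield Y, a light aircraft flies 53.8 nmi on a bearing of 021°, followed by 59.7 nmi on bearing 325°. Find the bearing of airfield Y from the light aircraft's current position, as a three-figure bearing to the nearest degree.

171°

Leg 1 (021°, 53.8 nmi): east 53.8 sin 21° = 19.28, north 53.8 cos 21° = 50.23
Leg 2 (325°, 59.7 nmi): east 59.7 sin 325° = -34.24, north 59.7 cos 325° = 48.90
Net displacement: -14.96 east, 99.13 north. Direction back to start is (14.96, -99.13): bearing = atan2(14.96, -99.13) mod 360° = 171.42° ≈ 171°.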